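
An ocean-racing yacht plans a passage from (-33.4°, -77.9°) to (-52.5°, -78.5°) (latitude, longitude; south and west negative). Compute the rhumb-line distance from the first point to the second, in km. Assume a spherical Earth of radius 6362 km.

2121 km

Δψ = ln[tan(π/4+φ₂/2)/tan(π/4+φ₁/2)] = -0.4613;  Δφ = -0.3334 rad,  Δλ = -0.0105 rad
q = Δφ/Δψ = 0.7226
d = R·√(Δφ² + q²Δλ²) = 6362·0.33344 = 2121 km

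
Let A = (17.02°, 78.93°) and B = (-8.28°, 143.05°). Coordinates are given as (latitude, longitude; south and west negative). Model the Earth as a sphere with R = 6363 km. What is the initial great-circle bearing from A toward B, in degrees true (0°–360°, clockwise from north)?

N = sin Δλ·cos φ₂ = +0.8903;  D = cos φ₁ sin φ₂ − sin φ₁ cos φ₂ cos Δλ = -0.2641
initial course = atan2(N, D) = 106.52°

106.5°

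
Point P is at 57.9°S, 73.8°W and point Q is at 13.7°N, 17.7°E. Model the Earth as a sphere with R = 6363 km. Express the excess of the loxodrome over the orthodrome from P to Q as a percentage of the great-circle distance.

Great circle: σ = 1.7866 rad → d_gc = Rσ = 11368.2 km
Rhumb: Δφ = +1.2497, Δλ = +1.5970, Δψ = +1.4873, q = Δφ/Δψ = 0.8402 → d_rh = R√(Δφ²+q²Δλ²) = 11667.2 km
Excess = (11667.2 − 11368.2) / 11368.2 = 299.0 / 11368.2 = 2.63% ≈ 2.6%

2.6%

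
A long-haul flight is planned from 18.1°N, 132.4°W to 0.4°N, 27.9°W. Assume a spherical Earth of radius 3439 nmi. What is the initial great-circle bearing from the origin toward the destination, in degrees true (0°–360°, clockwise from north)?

N = sin Δλ·cos φ₂ = +0.9681;  D = cos φ₁ sin φ₂ − sin φ₁ cos φ₂ cos Δλ = +0.0844
initial course = atan2(N, D) = 85.02°

85.0°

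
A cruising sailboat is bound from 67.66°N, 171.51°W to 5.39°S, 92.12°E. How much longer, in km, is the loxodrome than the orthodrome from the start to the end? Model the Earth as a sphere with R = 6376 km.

542 km

Great circle: cos σ = sin φ₁ sin φ₂ + cos φ₁ cos φ₂ cos Δλ,  σ = 1.7000 rad → d_gc = 10839.4 km
Rhumb line: Δψ = -1.7164, q = Δφ/Δψ = 0.7428, d_rh = R√(Δφ²+q²Δλ²) = 11381.6 km
Excess = 11381.6 − 10839.4 = 542.2 ≈ 542 km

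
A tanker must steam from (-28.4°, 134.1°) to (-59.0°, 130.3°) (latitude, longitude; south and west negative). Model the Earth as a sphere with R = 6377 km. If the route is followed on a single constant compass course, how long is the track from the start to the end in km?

3419 km

Δψ = ln[tan(π/4+φ₂/2)/tan(π/4+φ₁/2)] = -0.7653;  Δφ = -0.5341 rad,  Δλ = -0.0663 rad
q = Δφ/Δψ = 0.6979
d = R·√(Δφ² + q²Δλ²) = 6377·0.53607 = 3419 km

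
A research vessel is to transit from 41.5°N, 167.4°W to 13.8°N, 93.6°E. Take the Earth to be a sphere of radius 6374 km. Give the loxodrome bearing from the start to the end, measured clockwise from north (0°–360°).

252.2°

Δψ = ln[tan(π/4+φ₂/2)/tan(π/4+φ₁/2)] = -0.5543
Δλ = -1.7279 rad (taken the short way round)
course = atan2(Δλ, Δψ) = 252.22°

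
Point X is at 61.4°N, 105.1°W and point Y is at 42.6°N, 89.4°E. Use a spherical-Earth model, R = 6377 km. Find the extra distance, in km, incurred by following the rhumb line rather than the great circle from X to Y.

2929 km

Great circle: cos σ = sin φ₁ sin φ₂ + cos φ₁ cos φ₂ cos Δλ,  σ = 1.3149 rad → d_gc = 8384.9 km
Rhumb line: Δψ = -0.5436, q = Δφ/Δψ = 0.6036, d_rh = R√(Δφ²+q²Δλ²) = 11314.3 km
Excess = 11314.3 − 8384.9 = 2929.4 ≈ 2929 km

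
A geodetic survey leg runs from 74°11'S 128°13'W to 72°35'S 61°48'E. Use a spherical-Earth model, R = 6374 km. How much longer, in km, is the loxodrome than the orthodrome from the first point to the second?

1724 km

Great circle: cos σ = sin φ₁ sin φ₂ + cos φ₁ cos φ₂ cos Δλ,  σ = 0.5778 rad → d_gc = 3682.6 km
Rhumb line: Δψ = +0.0977, q = Δφ/Δψ = 0.2857, d_rh = R√(Δφ²+q²Δλ²) = 5406.5 km
Excess = 5406.5 − 3682.6 = 1723.9 ≈ 1724 km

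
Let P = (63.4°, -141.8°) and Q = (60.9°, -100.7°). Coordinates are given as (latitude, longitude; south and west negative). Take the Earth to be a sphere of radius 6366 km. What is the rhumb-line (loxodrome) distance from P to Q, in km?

2150 km

Δψ = ln[tan(π/4+φ₂/2)/tan(π/4+φ₁/2)] = -0.0935;  Δφ = -0.0436 rad,  Δλ = +0.7173 rad
q = Δφ/Δψ = 0.4669
d = R·√(Δφ² + q²Δλ²) = 6366·0.33772 = 2150 km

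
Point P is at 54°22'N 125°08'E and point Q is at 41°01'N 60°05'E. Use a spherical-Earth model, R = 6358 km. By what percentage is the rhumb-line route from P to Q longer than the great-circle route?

Great circle: σ = 0.7687 rad → d_gc = Rσ = 4887.3 km
Rhumb: Δφ = -0.2330, Δλ = -1.1353, Δψ = -0.3489, q = Δφ/Δψ = 0.6679 → d_rh = R√(Δφ²+q²Δλ²) = 5043.6 km
Excess = (5043.6 − 4887.3) / 4887.3 = 156.3 / 4887.3 = 3.20% ≈ 3.2%

3.2%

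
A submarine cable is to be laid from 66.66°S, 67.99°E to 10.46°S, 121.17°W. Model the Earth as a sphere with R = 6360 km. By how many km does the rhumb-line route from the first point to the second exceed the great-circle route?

Great circle: cos σ = sin φ₁ sin φ₂ + cos φ₁ cos φ₂ cos Δλ,  σ = 1.7905 rad → d_gc = 11387.6 km
Rhumb line: Δψ = +1.3937, q = Δφ/Δψ = 0.7038, d_rh = R√(Δφ²+q²Δλ²) = 14732.9 km
Excess = 14732.9 − 11387.6 = 3345.3 ≈ 3345 km

3345 km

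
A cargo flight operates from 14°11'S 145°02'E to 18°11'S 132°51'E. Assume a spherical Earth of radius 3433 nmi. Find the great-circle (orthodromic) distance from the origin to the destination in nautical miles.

741 nmi

cos σ = sin φ₁ sin φ₂ + cos φ₁ cos φ₂ cos Δλ
      = sin(-14.18°)sin(-18.18°) + cos(-14.18°)cos(-18.18°)cos(-12.18°) = 0.9768
σ = 12.361° → d = Rσ = 3433·0.21574 = 741 nmi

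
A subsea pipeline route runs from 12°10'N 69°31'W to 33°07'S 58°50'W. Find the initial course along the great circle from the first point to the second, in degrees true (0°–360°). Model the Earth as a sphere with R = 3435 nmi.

N = sin Δλ·cos φ₂ = +0.1553;  D = cos φ₁ sin φ₂ − sin φ₁ cos φ₂ cos Δλ = -0.7075
initial course = atan2(N, D) = 167.62°

167.6°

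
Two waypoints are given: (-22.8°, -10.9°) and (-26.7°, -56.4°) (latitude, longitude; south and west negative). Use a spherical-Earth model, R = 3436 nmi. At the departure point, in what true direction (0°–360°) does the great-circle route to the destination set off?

254.9°

θ = atan2( sin Δλ·cos φ₂ ,  cos φ₁ sin φ₂ − sin φ₁ cos φ₂ cos Δλ )
  = atan2(-0.6372, -0.1716) = 254.93°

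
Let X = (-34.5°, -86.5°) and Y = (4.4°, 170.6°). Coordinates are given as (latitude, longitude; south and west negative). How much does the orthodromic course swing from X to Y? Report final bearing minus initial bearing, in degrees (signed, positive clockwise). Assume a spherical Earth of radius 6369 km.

+38.1°

Initial bearing θ₁ = atan2(sin Δλ cos φ₂, cos φ₁ sin φ₂ − sin φ₁ cos φ₂ cos Δλ) = 266.30°
Final bearing θ₂ = (initial bearing from the destination back to the start) + 180° = 304.43°
Δθ = θ₂ − θ₁ = +38.1°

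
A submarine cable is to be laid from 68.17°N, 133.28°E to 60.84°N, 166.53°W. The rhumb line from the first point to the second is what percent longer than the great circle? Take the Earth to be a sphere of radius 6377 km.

3.9%

Great circle: σ = 0.4494 rad → d_gc = Rσ = 2865.7 km
Rhumb: Δφ = -0.1279, Δλ = +1.0505, Δψ = -0.2992, q = Δφ/Δψ = 0.4275 → d_rh = R√(Δφ²+q²Δλ²) = 2978.1 km
Excess = (2978.1 − 2865.7) / 2865.7 = 112.4 / 2865.7 = 3.92% ≈ 3.9%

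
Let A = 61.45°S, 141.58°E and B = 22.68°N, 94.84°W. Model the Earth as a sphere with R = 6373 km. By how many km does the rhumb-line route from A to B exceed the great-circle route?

751 km

Great circle: cos σ = sin φ₁ sin φ₂ + cos φ₁ cos φ₂ cos Δλ,  σ = 2.1927 rad → d_gc = 13974.2 km
Rhumb line: Δψ = +1.7753, q = Δφ/Δψ = 0.8271, d_rh = R√(Δφ²+q²Δλ²) = 14724.8 km
Excess = 14724.8 − 13974.2 = 750.6 ≈ 751 km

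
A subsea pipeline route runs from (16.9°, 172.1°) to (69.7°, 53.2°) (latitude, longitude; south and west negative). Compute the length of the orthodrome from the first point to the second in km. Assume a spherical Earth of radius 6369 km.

cos σ = sin φ₁ sin φ₂ + cos φ₁ cos φ₂ cos Δλ
      = sin(16.90°)sin(69.70°) + cos(16.90°)cos(69.70°)cos(-118.90°) = 0.1122
σ = 83.557° → d = Rσ = 6369·1.45834 = 9288 km

9288 km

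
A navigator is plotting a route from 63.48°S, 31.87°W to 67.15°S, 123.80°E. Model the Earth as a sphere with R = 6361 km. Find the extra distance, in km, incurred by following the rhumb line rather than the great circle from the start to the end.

1865 km

Great circle: cos σ = sin φ₁ sin φ₂ + cos φ₁ cos φ₂ cos Δλ,  σ = 0.8412 rad → d_gc = 5350.9 km
Rhumb line: Δψ = -0.1536, q = Δφ/Δψ = 0.4169, d_rh = R√(Δφ²+q²Δλ²) = 7216.3 km
Excess = 7216.3 − 5350.9 = 1865.4 ≈ 1865 km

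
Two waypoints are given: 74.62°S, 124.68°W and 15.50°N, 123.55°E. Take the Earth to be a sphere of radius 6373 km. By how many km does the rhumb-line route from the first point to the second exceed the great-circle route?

896 km

Great circle: cos σ = sin φ₁ sin φ₂ + cos φ₁ cos φ₂ cos Δλ,  σ = 1.9310 rad → d_gc = 12306.20 km
Rhumb line: Δψ = +2.2762, q = Δφ/Δψ = 0.6910, d_rh = R√(Δφ²+q²Δλ²) = 13201.73 km
Excess = 13201.73 − 12306.20 = 895.53 ≈ 896 km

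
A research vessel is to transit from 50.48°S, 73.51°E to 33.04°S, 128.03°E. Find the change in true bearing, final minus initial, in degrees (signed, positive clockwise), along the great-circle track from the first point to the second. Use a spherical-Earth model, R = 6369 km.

At departure: θ₁ = atan2(sin Δλ cos φ₂, cos φ₁ sin φ₂ − sin φ₁ cos φ₂ cos Δλ) = 87.62°
At arrival: θ₂ = atan2(sin Δλ cos φ₁, −cos φ₂ sin φ₁ + sin φ₂ cos φ₁ cos Δλ) = 49.33°
Δθ = θ₂ − θ₁ = -38.3°

-38.3°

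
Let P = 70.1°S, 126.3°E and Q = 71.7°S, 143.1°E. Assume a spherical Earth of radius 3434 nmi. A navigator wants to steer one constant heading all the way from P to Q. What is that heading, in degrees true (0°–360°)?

106.2°

Δψ = ln[tan(π/4+φ₂/2)/tan(π/4+φ₁/2)] = -0.0854
Δλ = +0.2932 rad (taken the short way round)
course = atan2(Δλ, Δψ) = 106.24°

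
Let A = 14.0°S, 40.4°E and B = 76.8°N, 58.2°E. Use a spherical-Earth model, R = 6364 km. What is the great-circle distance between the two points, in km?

10153 km

cos σ = sin φ₁ sin φ₂ + cos φ₁ cos φ₂ cos Δλ
      = sin(-14.00°)sin(76.80°) + cos(-14.00°)cos(76.80°)cos(17.80°) = -0.0246
σ = 91.408° → d = Rσ = 6364·1.59537 = 10153 km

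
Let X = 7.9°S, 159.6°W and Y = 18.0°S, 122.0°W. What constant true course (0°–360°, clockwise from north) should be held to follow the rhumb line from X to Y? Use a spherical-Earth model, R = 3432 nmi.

Meridional parts: M(φ₁)=-0.1383, M(φ₂)=-0.3195 → ΔM = -0.1811;  Δλ = +0.6562 rad
tan C = Δλ / ΔM = -3.6229 → C = 105.43°

105.4°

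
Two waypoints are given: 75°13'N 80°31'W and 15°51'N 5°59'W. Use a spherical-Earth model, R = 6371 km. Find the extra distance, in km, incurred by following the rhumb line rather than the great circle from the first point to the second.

337 km

Great circle: cos σ = sin φ₁ sin φ₂ + cos φ₁ cos φ₂ cos Δλ,  σ = 1.2350 rad → d_gc = 7868.1 km
Rhumb line: Δψ = -1.7621, q = Δφ/Δψ = 0.5880, d_rh = R√(Δφ²+q²Δλ²) = 8205.3 km
Excess = 8205.3 − 7868.1 = 337.2 ≈ 337 km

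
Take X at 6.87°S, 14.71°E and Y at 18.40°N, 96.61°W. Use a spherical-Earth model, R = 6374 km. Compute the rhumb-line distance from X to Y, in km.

Rhumb course C = atan2(Δλ, Δψ) with Δψ = ln[tan(π/4+φ₂/2)/tan(π/4+φ₁/2)] = +0.4470, Δλ = -1.9429 → C = 282.96°
d = R·|Δφ| / |cos C| = 6374·0.44104 / 0.22421 = 12538 km

12538 km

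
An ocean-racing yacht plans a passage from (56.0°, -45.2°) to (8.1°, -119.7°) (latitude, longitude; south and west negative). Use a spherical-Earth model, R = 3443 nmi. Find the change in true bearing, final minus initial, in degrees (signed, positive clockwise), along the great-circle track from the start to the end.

-47.6°

At departure: θ₁ = atan2(sin Δλ cos φ₂, cos φ₁ sin φ₂ − sin φ₁ cos φ₂ cos Δλ) = 261.62°
At arrival: θ₂ = atan2(sin Δλ cos φ₁, −cos φ₂ sin φ₁ + sin φ₂ cos φ₁ cos Δλ) = 213.97°
Δθ = θ₂ − θ₁ = -47.6°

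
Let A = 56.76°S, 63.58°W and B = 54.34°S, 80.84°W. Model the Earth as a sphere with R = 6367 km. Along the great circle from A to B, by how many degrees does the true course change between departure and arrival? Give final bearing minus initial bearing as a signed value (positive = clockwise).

Initial bearing θ₁ = atan2(sin Δλ cos φ₂, cos φ₁ sin φ₂ − sin φ₁ cos φ₂ cos Δλ) = 276.68°
Final bearing θ₂ = (initial bearing from the destination back to the start) + 180° = 290.95°
Δθ = θ₂ − θ₁ = +14.3°

+14.3°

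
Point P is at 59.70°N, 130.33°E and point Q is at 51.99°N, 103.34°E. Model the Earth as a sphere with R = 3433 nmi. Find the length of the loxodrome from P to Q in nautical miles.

Rhumb course C = atan2(Δλ, Δψ) with Δψ = ln[tan(π/4+φ₂/2)/tan(π/4+φ₁/2)] = -0.2407, Δλ = -0.4711 → C = 242.94°
d = R·|Δφ| / |cos C| = 3433·0.13456 / 0.45494 = 1015 nmi

1015 nmi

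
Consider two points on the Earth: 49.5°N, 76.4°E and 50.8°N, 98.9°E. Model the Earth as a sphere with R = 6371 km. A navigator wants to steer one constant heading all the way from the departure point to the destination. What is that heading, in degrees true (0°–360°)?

Meridional parts: M(φ₁)=+0.9972, M(φ₂)=+1.0326 → ΔM = +0.0354;  Δλ = +0.3927 rad
tan C = Δλ / ΔM = +11.0895 → C = 84.85°

84.8°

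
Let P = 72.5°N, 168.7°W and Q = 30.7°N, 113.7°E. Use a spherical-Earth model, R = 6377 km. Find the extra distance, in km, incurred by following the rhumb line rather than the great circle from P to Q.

337 km

Great circle: cos σ = sin φ₁ sin φ₂ + cos φ₁ cos φ₂ cos Δλ,  σ = 0.9975 rad → d_gc = 6360.817 km
Rhumb line: Δψ = -1.3079, q = Δφ/Δψ = 0.5578, d_rh = R√(Δφ²+q²Δλ²) = 6697.318 km
Excess = 6697.318 − 6360.817 = 336.501 ≈ 337 km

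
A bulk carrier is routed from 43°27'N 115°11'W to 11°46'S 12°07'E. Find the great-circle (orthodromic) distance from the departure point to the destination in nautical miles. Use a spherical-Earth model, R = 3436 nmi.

7485 nmi

cos σ = sin φ₁ sin φ₂ + cos φ₁ cos φ₂ cos Δλ
      = sin(43.45°)sin(-11.77°) + cos(43.45°)cos(-11.77°)cos(127.30°) = -0.5709
σ = 124.815° → d = Rσ = 3436·2.17844 = 7485 nmi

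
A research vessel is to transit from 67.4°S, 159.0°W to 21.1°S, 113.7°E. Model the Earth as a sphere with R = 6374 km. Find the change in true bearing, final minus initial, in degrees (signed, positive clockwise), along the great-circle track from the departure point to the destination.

Initial bearing θ₁ = atan2(sin Δλ cos φ₂, cos φ₁ sin φ₂ − sin φ₁ cos φ₂ cos Δλ) = 264.01°
Final bearing θ₂ = (initial bearing from the destination back to the start) + 180° = 335.82°
Δθ = θ₂ − θ₁ = +71.8°

+71.8°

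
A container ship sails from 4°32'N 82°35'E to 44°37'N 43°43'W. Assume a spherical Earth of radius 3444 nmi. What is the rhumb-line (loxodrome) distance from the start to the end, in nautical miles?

Rhumb course C = atan2(Δλ, Δψ) with Δψ = ln[tan(π/4+φ₂/2)/tan(π/4+φ₁/2)] = +0.7927, Δλ = -2.2044 → C = 289.78°
d = R·|Δφ| / |cos C| = 3444·0.69959 / 0.33841 = 7120 nmi

7120 nmi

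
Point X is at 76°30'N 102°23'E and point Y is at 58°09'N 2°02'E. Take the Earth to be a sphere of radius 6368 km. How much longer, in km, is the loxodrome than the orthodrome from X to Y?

486 km

Great circle: cos σ = sin φ₁ sin φ₂ + cos φ₁ cos φ₂ cos Δλ,  σ = 0.6371 rad → d_gc = 4057.0 km
Rhumb line: Δψ = -0.8799, q = Δφ/Δψ = 0.3640, d_rh = R√(Δφ²+q²Δλ²) = 4542.9 km
Excess = 4542.9 − 4057.0 = 485.9 ≈ 486 km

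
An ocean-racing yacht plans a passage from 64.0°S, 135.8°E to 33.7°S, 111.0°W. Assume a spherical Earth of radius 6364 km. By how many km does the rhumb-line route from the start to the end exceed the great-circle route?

Great circle: cos σ = sin φ₁ sin φ₂ + cos φ₁ cos φ₂ cos Δλ,  σ = 1.2079 rad → d_gc = 7686.8 km
Rhumb line: Δψ = +0.8406, q = Δφ/Δψ = 0.6291, d_rh = R√(Δφ²+q²Δλ²) = 8596.7 km
Excess = 8596.7 − 7686.8 = 909.9 ≈ 910 km

910 km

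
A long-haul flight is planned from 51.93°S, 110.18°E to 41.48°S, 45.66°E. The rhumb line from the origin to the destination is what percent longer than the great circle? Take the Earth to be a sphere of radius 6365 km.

Great circle: σ = 0.7667 rad → d_gc = Rσ = 4880.2 km
Rhumb: Δφ = +0.1824, Δλ = -1.1261, Δψ = +0.2672, q = Δφ/Δψ = 0.6827 → d_rh = R√(Δφ²+q²Δλ²) = 5028.8 km
Excess = (5028.8 − 4880.2) / 4880.2 = 148.6 / 4880.2 = 3.04% ≈ 3.0%

3.0%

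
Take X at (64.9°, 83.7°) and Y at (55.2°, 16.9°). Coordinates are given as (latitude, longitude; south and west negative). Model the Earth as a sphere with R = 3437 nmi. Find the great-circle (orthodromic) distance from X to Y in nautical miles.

1978 nmi

Haversine: a = sin²(Δφ/2)+cos φ₁ cos φ₂ sin²(Δλ/2) = 0.08051;  σ = 2·atan2(√a,√(1−a))
σ = 32.968° → d = Rσ = 3437·0.57539 = 1978 nmi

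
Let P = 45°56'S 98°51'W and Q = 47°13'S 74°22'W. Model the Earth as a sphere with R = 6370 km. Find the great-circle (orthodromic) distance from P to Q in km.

1869 km

cos σ = sin φ₁ sin φ₂ + cos φ₁ cos φ₂ cos Δλ
      = sin(-45.93°)sin(-47.22°) + cos(-45.93°)cos(-47.22°)cos(24.48°) = 0.9573
σ = 16.809° → d = Rσ = 6370·0.29338 = 1869 km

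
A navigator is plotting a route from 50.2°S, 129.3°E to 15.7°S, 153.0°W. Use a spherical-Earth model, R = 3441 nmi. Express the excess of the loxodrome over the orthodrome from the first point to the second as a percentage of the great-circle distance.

Great circle: σ = 1.2248 rad → d_gc = Rσ = 4214.4 nmi
Rhumb: Δφ = +0.6021, Δλ = +1.3561, Δψ = +0.7386, q = Δφ/Δψ = 0.8152 → d_rh = R√(Δφ²+q²Δλ²) = 4331.8 nmi
Excess = (4331.8 − 4214.4) / 4214.4 = 117.4 / 4214.4 = 2.79% ≈ 2.8%

2.8%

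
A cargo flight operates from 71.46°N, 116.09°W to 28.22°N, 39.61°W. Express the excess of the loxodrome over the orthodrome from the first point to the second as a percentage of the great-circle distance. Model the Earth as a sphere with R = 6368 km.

4.9%

Great circle: σ = 1.0312 rad → d_gc = Rσ = 6566.5 km
Rhumb: Δφ = -0.7547, Δλ = +1.3348, Δψ = -1.2989, q = Δφ/Δψ = 0.5810 → d_rh = R√(Δφ²+q²Δλ²) = 6891.0 km
Excess = (6891.0 − 6566.5) / 6566.5 = 324.5 / 6566.5 = 4.94% ≈ 4.9%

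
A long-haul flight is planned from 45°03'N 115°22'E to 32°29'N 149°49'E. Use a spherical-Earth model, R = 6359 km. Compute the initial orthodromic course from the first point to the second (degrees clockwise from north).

θ = atan2( sin Δλ·cos φ₂ ,  cos φ₁ sin φ₂ − sin φ₁ cos φ₂ cos Δλ )
  = atan2(+0.4772, -0.1129) = 103.31°

103.3°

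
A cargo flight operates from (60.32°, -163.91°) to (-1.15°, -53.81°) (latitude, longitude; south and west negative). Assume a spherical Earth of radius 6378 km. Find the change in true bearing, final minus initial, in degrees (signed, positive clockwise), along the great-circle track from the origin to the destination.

At departure: θ₁ = atan2(sin Δλ cos φ₂, cos φ₁ sin φ₂ − sin φ₁ cos φ₂ cos Δλ) = 72.92°
At arrival: θ₂ = atan2(sin Δλ cos φ₁, −cos φ₂ sin φ₁ + sin φ₂ cos φ₁ cos Δλ) = 151.74°
Δθ = θ₂ − θ₁ = +78.8°

+78.8°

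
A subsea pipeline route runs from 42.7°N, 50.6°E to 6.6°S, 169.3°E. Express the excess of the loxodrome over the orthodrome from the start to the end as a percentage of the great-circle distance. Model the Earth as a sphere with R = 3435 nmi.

3.3%

Great circle: σ = 2.0137 rad → d_gc = Rσ = 6916.9 nmi
Rhumb: Δφ = -0.8604, Δλ = +2.0717, Δψ = -0.9411, q = Δφ/Δψ = 0.9143 → d_rh = R√(Δφ²+q²Δλ²) = 7146.0 nmi
Excess = (7146.0 − 6916.9) / 6916.9 = 229.1 / 6916.9 = 3.31% ≈ 3.3%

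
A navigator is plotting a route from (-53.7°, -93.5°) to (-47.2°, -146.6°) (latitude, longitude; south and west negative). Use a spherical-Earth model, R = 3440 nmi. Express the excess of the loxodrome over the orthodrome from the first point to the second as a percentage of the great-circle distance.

2.2%

Great circle: σ = 0.5866 rad → d_gc = Rσ = 2017.8 nmi
Rhumb: Δφ = +0.1134, Δλ = -0.9268, Δψ = +0.1785, q = Δφ/Δψ = 0.6354 → d_rh = R√(Δφ²+q²Δλ²) = 2063.0 nmi
Excess = (2063.0 − 2017.8) / 2017.8 = 45.2 / 2017.8 = 2.24% ≈ 2.2%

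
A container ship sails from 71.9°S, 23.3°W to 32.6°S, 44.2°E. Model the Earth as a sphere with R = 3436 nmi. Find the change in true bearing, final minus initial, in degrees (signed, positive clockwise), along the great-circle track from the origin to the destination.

At departure: θ₁ = atan2(sin Δλ cos φ₂, cos φ₁ sin φ₂ − sin φ₁ cos φ₂ cos Δλ) = 79.87°
At arrival: θ₂ = atan2(sin Δλ cos φ₁, −cos φ₂ sin φ₁ + sin φ₂ cos φ₁ cos Δλ) = 21.29°
Δθ = θ₂ − θ₁ = -58.6°

-58.6°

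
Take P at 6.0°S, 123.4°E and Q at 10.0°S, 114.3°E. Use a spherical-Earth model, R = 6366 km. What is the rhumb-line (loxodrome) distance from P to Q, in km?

1095 km

Δψ = ln[tan(π/4+φ₂/2)/tan(π/4+φ₁/2)] = -0.0705;  Δφ = -0.0698 rad,  Δλ = -0.1588 rad
q = Δφ/Δψ = 0.9901
d = R·√(Δφ² + q²Δλ²) = 6366·0.17205 = 1095 km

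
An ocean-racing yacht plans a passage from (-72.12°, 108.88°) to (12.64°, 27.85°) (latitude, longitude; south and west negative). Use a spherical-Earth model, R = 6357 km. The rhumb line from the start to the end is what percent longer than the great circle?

Great circle: σ = 1.7331 rad → d_gc = Rσ = 11017.0 km
Rhumb: Δφ = +1.4793, Δλ = -1.4142, Δψ = +2.0720, q = Δφ/Δψ = 0.7140 → d_rh = R√(Δφ²+q²Δλ²) = 11386.0 km
Excess = (11386.0 − 11017.0) / 11017.0 = 369.0 / 11017.0 = 3.349% ≈ 3.3%

3.3%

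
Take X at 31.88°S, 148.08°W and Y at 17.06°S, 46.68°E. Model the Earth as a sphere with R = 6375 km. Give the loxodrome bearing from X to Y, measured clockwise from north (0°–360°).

Δψ = ln[tan(π/4+φ₂/2)/tan(π/4+φ₁/2)] = +0.2853
Δλ = -2.8840 rad (taken the short way round)
course = atan2(Δλ, Δψ) = 275.65°

275.6°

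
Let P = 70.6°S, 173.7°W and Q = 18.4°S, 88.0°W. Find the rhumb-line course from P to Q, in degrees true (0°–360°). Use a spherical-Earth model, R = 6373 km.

Meridional parts: M(φ₁)=-1.7665, M(φ₂)=-0.3268 → ΔM = +1.4397;  Δλ = +1.4957 rad
tan C = Δλ / ΔM = +1.0389 → C = 46.09°

46.1°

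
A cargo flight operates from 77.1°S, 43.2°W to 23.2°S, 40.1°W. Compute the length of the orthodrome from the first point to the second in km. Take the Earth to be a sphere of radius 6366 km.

Haversine: a = sin²(Δφ/2)+cos φ₁ cos φ₂ sin²(Δλ/2) = 0.20555;  σ = 2·atan2(√a,√(1−a))
σ = 53.921° → d = Rσ = 6366·0.94110 = 5991 km

5991 km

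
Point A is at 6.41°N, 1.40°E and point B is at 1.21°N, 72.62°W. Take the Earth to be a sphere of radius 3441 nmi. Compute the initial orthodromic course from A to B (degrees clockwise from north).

θ = atan2( sin Δλ·cos φ₂ ,  cos φ₁ sin φ₂ − sin φ₁ cos φ₂ cos Δλ )
  = atan2(-0.9611, -0.0097) = 269.42°

269.4°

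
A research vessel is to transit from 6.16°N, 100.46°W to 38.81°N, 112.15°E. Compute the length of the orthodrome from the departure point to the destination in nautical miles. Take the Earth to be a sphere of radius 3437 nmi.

7548 nmi

cos σ = sin φ₁ sin φ₂ + cos φ₁ cos φ₂ cos Δλ
      = sin(6.16°)sin(38.81°) + cos(6.16°)cos(38.81°)cos(-147.39°) = -0.5853
σ = 125.828° → d = Rσ = 3437·2.19610 = 7548 nmi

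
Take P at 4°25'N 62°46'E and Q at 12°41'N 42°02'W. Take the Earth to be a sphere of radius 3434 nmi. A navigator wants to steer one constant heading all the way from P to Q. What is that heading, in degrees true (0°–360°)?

274.6°

Meridional parts: M(φ₁)=+0.0772, M(φ₂)=+0.2232 → ΔM = +0.1460;  Δλ = -1.8291 rad
tan C = Δλ / ΔM = -12.5252 → C = 274.56°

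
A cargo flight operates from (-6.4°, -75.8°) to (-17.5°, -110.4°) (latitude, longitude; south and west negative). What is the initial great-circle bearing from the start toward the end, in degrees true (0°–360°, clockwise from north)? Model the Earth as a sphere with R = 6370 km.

248.7°

N = sin Δλ·cos φ₂ = -0.5416;  D = cos φ₁ sin φ₂ − sin φ₁ cos φ₂ cos Δλ = -0.2113
initial course = atan2(N, D) = 248.68°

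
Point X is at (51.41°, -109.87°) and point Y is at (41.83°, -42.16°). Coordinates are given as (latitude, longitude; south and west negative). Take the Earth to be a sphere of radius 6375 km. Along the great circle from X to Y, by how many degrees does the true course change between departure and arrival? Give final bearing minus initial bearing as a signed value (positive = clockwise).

At departure: θ₁ = atan2(sin Δλ cos φ₂, cos φ₁ sin φ₂ − sin φ₁ cos φ₂ cos Δλ) = 74.20°
At arrival: θ₂ = atan2(sin Δλ cos φ₁, −cos φ₂ sin φ₁ + sin φ₂ cos φ₁ cos Δλ) = 126.34°
Δθ = θ₂ − θ₁ = +52.1°

+52.1°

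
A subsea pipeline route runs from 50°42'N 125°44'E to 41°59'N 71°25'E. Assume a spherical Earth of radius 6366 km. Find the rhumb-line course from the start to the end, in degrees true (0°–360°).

Meridional parts: M(φ₁)=+1.0298, M(φ₂)=+0.8088 → ΔM = -0.2211;  Δλ = -0.9480 rad
tan C = Δλ / ΔM = +4.2886 → C = 256.87°

256.9°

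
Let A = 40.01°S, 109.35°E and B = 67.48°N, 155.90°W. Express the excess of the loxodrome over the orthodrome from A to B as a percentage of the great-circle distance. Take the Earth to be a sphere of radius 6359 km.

2.2%

Great circle: σ = 2.2372 rad → d_gc = Rσ = 14226.6 km
Rhumb: Δφ = +1.8761, Δλ = +1.6537, Δψ = +2.3771, q = Δφ/Δψ = 0.7892 → d_rh = R√(Δφ²+q²Δλ²) = 14532.7 km
Excess = (14532.7 − 14226.6) / 14226.6 = 306.1 / 14226.6 = 2.152% ≈ 2.2%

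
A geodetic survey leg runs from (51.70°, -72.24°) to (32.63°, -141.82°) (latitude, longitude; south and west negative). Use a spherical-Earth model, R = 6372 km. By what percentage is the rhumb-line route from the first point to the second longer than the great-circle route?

3.1%

Great circle: σ = 0.9207 rad → d_gc = Rσ = 5866.6 km
Rhumb: Δφ = -0.3328, Δλ = -1.2144, Δψ = -0.4546, q = Δφ/Δψ = 0.7321 → d_rh = R√(Δφ²+q²Δλ²) = 6048.9 km
Excess = (6048.9 − 5866.6) / 5866.6 = 182.3 / 5866.6 = 3.11% ≈ 3.1%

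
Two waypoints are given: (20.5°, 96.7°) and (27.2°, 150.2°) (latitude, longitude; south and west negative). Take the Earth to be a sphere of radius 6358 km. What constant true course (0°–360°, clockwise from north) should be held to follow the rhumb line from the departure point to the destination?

Meridional parts: M(φ₁)=+0.3657, M(φ₂)=+0.4936 → ΔM = +0.1280;  Δλ = +0.9338 rad
tan C = Δλ / ΔM = +7.2974 → C = 82.20°

82.2°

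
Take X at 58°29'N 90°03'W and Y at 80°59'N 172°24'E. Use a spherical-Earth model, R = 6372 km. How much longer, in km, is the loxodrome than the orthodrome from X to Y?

418 km

Great circle: cos σ = sin φ₁ sin φ₂ + cos φ₁ cos φ₂ cos Δλ,  σ = 0.5896 rad → d_gc = 3756.6 km
Rhumb line: Δψ = +1.2750, q = Δφ/Δψ = 0.3080, d_rh = R√(Δφ²+q²Δλ²) = 4174.4 km
Excess = 4174.4 − 3756.6 = 417.8 ≈ 418 km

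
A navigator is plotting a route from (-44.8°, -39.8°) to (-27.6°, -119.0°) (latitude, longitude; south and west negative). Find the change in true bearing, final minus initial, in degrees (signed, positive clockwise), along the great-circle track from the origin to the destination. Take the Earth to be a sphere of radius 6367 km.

+52.6°

Initial bearing θ₁ = atan2(sin Δλ cos φ₂, cos φ₁ sin φ₂ − sin φ₁ cos φ₂ cos Δλ) = 256.33°
Final bearing θ₂ = (initial bearing from the destination back to the start) + 180° = 308.92°
Δθ = θ₂ − θ₁ = +52.6°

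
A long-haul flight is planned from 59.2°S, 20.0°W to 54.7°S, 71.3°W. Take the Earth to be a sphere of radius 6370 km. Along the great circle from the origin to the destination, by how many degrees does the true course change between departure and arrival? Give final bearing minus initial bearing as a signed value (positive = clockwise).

+43.9°

Initial bearing θ₁ = atan2(sin Δλ cos φ₂, cos φ₁ sin φ₂ − sin φ₁ cos φ₂ cos Δλ) = 256.59°
Final bearing θ₂ = (initial bearing from the destination back to the start) + 180° = 300.47°
Δθ = θ₂ − θ₁ = +43.9°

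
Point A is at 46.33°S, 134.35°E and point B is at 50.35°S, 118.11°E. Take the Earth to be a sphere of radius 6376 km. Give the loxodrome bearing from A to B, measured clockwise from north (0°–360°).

249.6°

Δψ = ln[tan(π/4+φ₂/2)/tan(π/4+φ₁/2)] = -0.1056
Δλ = -0.2834 rad (taken the short way round)
course = atan2(Δλ, Δψ) = 249.56°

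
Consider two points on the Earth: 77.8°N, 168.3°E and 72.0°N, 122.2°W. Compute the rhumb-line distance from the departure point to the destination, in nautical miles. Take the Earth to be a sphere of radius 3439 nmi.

Δψ = ln[tan(π/4+φ₂/2)/tan(π/4+φ₁/2)] = -0.3934;  Δφ = -0.1012 rad,  Δλ = +1.2130 rad
q = Δφ/Δψ = 0.2573
d = R·√(Δφ² + q²Δλ²) = 3439·0.32812 = 1128 nmi

1128 nmi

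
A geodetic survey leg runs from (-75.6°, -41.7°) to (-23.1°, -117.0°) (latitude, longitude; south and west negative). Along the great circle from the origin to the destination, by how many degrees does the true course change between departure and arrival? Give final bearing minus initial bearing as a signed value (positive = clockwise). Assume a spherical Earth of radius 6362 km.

+66.3°

At departure: θ₁ = atan2(sin Δλ cos φ₂, cos φ₁ sin φ₂ − sin φ₁ cos φ₂ cos Δλ) = 278.22°
At arrival: θ₂ = atan2(sin Δλ cos φ₁, −cos φ₂ sin φ₁ + sin φ₂ cos φ₁ cos Δλ) = 344.48°
Δθ = θ₂ − θ₁ = +66.3°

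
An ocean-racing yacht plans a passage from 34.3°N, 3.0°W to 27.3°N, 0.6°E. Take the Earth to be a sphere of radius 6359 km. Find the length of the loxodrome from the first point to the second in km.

Δψ = ln[tan(π/4+φ₂/2)/tan(π/4+φ₁/2)] = -0.1424;  Δφ = -0.1222 rad,  Δλ = +0.0628 rad
q = Δφ/Δψ = 0.8580
d = R·√(Δφ² + q²Δλ²) = 6359·0.13354 = 849 km

849 km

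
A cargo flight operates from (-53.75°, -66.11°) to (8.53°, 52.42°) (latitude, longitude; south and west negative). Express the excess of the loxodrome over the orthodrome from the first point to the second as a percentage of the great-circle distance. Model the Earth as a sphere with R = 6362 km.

5.1%

Great circle: σ = 1.9811 rad → d_gc = Rσ = 12603.9 km
Rhumb: Δφ = +1.0870, Δλ = +2.0687, Δψ = +1.2662, q = Δφ/Δψ = 0.8585 → d_rh = R√(Δφ²+q²Δλ²) = 13246.9 km
Excess = (13246.9 − 12603.9) / 12603.9 = 643.0 / 12603.9 = 5.10% ≈ 5.1%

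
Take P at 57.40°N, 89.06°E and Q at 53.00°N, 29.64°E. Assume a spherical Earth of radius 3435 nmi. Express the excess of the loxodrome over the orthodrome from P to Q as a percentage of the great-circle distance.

3.2%

Great circle: σ = 0.5776 rad → d_gc = Rσ = 1984.1 nmi
Rhumb: Δφ = -0.0768, Δλ = -1.0371, Δψ = -0.1347, q = Δφ/Δψ = 0.5700 → d_rh = R√(Δφ²+q²Δλ²) = 2047.6 nmi
Excess = (2047.6 − 1984.1) / 1984.1 = 63.5 / 1984.1 = 3.20% ≈ 3.2%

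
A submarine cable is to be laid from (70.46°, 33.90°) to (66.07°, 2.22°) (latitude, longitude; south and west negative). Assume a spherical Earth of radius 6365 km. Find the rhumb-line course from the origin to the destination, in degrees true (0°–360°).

Δψ = ln[tan(π/4+φ₂/2)/tan(π/4+φ₁/2)] = -0.2076
Δλ = -0.5529 rad (taken the short way round)
course = atan2(Δλ, Δψ) = 249.42°

249.4°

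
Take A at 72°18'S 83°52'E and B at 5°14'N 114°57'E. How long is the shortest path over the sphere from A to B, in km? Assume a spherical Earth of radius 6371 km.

Haversine: a = sin²(Δφ/2)+cos φ₁ cos φ₂ sin²(Δλ/2) = 0.41380;  σ = 2·atan2(√a,√(1−a))
σ = 80.073° → d = Rσ = 6371·1.39753 = 8904 km

8904 km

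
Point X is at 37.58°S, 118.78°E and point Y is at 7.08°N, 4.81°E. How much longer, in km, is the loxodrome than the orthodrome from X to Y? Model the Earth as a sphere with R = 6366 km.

269 km

Great circle: cos σ = sin φ₁ sin φ₂ + cos φ₁ cos φ₂ cos Δλ,  σ = 1.9765 rad → d_gc = 12582.5 km
Rhumb line: Δψ = +0.8326, q = Δφ/Δψ = 0.9362, d_rh = R√(Δφ²+q²Δλ²) = 12851.4 km
Excess = 12851.4 − 12582.5 = 268.9 ≈ 269 km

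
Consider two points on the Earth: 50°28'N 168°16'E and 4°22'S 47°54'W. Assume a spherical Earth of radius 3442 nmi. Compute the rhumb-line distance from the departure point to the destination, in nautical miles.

Rhumb course C = atan2(Δλ, Δψ) with Δψ = ln[tan(π/4+φ₂/2)/tan(π/4+φ₁/2)] = -1.0997, Δλ = +2.5104 → C = 113.66°
d = R·|Δφ| / |cos C| = 3442·0.95702 / 0.40125 = 8209 nmi

8209 nmi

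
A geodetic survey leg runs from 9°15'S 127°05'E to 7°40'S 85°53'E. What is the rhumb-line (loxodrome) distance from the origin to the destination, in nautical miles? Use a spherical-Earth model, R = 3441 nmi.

Δψ = ln[tan(π/4+φ₂/2)/tan(π/4+φ₁/2)] = +0.0279;  Δφ = +0.0276 rad,  Δλ = -0.7191 rad
q = Δφ/Δψ = 0.9891
d = R·√(Δφ² + q²Δλ²) = 3441·0.71177 = 2449 nmi

2449 nmi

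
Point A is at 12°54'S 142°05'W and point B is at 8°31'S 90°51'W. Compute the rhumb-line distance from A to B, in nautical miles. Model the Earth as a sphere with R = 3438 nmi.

Rhumb course C = atan2(Δλ, Δψ) with Δψ = ln[tan(π/4+φ₂/2)/tan(π/4+φ₁/2)] = +0.0779, Δλ = +0.8942 → C = 85.02°
d = R·|Δφ| / |cos C| = 3438·0.07650 / 0.08677 = 3031 nmi

3031 nmi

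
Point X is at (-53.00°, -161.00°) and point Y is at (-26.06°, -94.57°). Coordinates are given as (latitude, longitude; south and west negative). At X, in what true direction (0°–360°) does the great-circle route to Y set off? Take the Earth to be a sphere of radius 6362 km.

88.4°

θ = atan2( sin Δλ·cos φ₂ ,  cos φ₁ sin φ₂ − sin φ₁ cos φ₂ cos Δλ )
  = atan2(+0.8234, +0.0225) = 88.43°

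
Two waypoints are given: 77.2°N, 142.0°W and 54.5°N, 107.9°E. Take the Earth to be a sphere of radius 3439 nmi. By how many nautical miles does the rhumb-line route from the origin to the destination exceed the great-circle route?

357 nmi

Great circle: cos σ = sin φ₁ sin φ₂ + cos φ₁ cos φ₂ cos Δλ,  σ = 0.7232 rad → d_gc = 2487.2 nmi
Rhumb line: Δψ = -1.0486, q = Δφ/Δψ = 0.3778, d_rh = R√(Δφ²+q²Δλ²) = 2844.3 nmi
Excess = 2844.3 − 2487.2 = 357.1 ≈ 357 nmi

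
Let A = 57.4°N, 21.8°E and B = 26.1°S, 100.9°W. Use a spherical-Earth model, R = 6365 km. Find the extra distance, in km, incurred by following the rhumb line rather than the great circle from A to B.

557 km

Great circle: cos σ = sin φ₁ sin φ₂ + cos φ₁ cos φ₂ cos Δλ,  σ = 2.2549 rad → d_gc = 14352.7 km
Rhumb line: Δψ = -1.7017, q = Δφ/Δψ = 0.8564, d_rh = R√(Δφ²+q²Δλ²) = 14910.1 km
Excess = 14910.1 − 14352.7 = 557.4 ≈ 557 km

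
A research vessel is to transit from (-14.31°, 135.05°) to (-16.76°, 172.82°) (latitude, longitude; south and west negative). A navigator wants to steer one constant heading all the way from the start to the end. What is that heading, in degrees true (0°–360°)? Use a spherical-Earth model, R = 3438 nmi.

Meridional parts: M(φ₁)=-0.2524, M(φ₂)=-0.2968 → ΔM = -0.0444;  Δλ = +0.6592 rad
tan C = Δλ / ΔM = -14.8518 → C = 93.85°

93.9°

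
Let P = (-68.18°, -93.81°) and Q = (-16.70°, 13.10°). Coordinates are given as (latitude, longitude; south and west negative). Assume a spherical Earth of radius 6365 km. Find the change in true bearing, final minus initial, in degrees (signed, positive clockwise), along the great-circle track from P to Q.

Initial bearing θ₁ = atan2(sin Δλ cos φ₂, cos φ₁ sin φ₂ − sin φ₁ cos φ₂ cos Δλ) = 111.74°
Final bearing θ₂ = (initial bearing from the destination back to the start) + 180° = 21.13°
Δθ = θ₂ − θ₁ = -90.6°

-90.6°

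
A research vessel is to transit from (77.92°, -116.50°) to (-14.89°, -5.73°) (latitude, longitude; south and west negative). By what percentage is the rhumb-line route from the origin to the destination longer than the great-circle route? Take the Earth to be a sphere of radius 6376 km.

Great circle: σ = 1.8997 rad → d_gc = Rσ = 12112.4 km
Rhumb: Δφ = -1.6198, Δλ = +1.9333, Δψ = -2.5090, q = Δφ/Δψ = 0.6456 → d_rh = R√(Δφ²+q²Δλ²) = 13038.6 km
Excess = (13038.6 − 12112.4) / 12112.4 = 926.2 / 12112.4 = 7.647% ≈ 7.6%

7.6%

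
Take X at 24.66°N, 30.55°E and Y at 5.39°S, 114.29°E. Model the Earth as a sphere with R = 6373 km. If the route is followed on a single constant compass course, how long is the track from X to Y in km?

9667 km

Δψ = ln[tan(π/4+φ₂/2)/tan(π/4+φ₁/2)] = -0.5385;  Δφ = -0.5245 rad,  Δλ = +1.4615 rad
q = Δφ/Δψ = 0.9739
d = R·√(Δφ² + q²Δλ²) = 6373·1.51689 = 9667 km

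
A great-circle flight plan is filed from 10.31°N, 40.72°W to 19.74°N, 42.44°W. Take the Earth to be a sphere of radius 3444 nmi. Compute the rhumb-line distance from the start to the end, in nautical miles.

576 nmi

Rhumb course C = atan2(Δλ, Δψ) with Δψ = ln[tan(π/4+φ₂/2)/tan(π/4+φ₁/2)] = +0.1706, Δλ = -0.0300 → C = 350.02°
d = R·|Δφ| / |cos C| = 3444·0.16458 / 0.98487 = 576 nmi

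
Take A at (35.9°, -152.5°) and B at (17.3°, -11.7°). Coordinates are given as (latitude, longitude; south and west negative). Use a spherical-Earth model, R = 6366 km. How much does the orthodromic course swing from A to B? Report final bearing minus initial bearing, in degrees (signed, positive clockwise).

+103.8°

Initial bearing θ₁ = atan2(sin Δλ cos φ₂, cos φ₁ sin φ₂ − sin φ₁ cos φ₂ cos Δλ) = 41.81°
Final bearing θ₂ = (initial bearing from the destination back to the start) + 180° = 145.56°
Δθ = θ₂ − θ₁ = +103.8°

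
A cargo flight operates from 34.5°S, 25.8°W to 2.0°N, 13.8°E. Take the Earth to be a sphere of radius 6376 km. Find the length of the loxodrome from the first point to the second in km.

Rhumb course C = atan2(Δλ, Δψ) with Δψ = ln[tan(π/4+φ₂/2)/tan(π/4+φ₁/2)] = +0.6771, Δλ = +0.6912 → C = 45.59°
d = R·|Δφ| / |cos C| = 6376·0.63705 / 0.69982 = 5804 km

5804 km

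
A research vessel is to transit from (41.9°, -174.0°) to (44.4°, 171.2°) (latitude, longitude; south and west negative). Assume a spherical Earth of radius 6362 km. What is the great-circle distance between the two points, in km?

1229 km

cos σ = sin φ₁ sin φ₂ + cos φ₁ cos φ₂ cos Δλ
      = sin(41.90°)sin(44.40°) + cos(41.90°)cos(44.40°)cos(-14.80°) = 0.9814
σ = 11.066° → d = Rσ = 6362·0.19315 = 1229 km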